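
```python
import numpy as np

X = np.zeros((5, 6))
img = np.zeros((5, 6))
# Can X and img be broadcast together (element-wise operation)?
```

Yes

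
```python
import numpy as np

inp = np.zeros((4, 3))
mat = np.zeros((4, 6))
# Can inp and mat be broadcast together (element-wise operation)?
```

No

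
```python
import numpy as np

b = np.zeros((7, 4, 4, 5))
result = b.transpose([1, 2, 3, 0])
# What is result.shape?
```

(4, 4, 5, 7)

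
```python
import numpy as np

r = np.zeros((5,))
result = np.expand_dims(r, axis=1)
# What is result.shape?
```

(5, 1)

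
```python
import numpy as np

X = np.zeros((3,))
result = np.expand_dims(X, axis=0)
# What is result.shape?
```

(1, 3)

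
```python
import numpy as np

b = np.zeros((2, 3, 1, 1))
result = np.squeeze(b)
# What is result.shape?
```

(2, 3)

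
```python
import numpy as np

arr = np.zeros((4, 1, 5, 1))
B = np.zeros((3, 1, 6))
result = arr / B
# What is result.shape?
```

(4, 3, 5, 6)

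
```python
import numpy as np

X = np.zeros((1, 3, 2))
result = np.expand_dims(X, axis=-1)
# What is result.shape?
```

(1, 3, 2, 1)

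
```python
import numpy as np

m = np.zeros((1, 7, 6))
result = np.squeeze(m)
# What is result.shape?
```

(7, 6)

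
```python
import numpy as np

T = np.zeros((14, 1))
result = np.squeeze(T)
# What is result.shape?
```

(14,)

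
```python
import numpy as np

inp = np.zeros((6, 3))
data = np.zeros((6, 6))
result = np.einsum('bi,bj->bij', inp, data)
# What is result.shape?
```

(6, 3, 6)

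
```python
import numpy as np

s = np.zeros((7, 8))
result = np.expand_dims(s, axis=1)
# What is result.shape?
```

(7, 1, 8)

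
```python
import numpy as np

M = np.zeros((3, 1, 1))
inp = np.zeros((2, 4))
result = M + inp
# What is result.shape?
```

(3, 2, 4)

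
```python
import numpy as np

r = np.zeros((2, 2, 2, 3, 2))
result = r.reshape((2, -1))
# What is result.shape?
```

(2, 24)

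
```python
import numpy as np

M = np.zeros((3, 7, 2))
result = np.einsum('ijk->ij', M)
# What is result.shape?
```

(3, 7)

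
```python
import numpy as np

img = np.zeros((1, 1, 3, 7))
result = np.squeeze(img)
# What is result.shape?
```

(3, 7)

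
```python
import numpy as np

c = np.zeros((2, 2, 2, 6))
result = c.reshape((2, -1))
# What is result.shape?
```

(2, 24)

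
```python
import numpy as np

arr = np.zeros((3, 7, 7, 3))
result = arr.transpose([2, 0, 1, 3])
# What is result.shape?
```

(7, 3, 7, 3)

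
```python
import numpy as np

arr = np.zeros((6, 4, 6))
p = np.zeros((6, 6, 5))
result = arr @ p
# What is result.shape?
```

(6, 4, 5)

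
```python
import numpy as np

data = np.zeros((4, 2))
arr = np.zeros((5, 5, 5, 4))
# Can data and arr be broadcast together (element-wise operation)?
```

No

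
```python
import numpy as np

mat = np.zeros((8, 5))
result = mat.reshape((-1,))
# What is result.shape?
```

(40,)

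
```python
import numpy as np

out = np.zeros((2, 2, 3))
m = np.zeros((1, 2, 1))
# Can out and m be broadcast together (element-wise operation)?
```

Yes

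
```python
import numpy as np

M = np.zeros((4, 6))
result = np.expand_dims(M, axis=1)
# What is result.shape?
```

(4, 1, 6)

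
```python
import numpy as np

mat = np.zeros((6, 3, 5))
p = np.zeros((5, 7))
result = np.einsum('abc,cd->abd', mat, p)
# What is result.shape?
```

(6, 3, 7)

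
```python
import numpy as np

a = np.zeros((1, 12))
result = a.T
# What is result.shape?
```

(12, 1)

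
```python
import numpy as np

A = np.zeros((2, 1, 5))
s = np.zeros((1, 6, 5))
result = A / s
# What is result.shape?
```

(2, 6, 5)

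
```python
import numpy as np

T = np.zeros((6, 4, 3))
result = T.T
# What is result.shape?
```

(3, 4, 6)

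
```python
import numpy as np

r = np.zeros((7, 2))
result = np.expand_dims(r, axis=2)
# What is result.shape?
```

(7, 2, 1)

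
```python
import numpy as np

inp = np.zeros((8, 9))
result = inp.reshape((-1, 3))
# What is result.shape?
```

(24, 3)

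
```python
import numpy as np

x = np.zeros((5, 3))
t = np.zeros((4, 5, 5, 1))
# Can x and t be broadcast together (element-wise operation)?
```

Yes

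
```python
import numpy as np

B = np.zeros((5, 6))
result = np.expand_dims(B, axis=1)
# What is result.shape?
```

(5, 1, 6)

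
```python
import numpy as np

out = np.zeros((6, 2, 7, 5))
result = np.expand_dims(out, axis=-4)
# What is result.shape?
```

(6, 1, 2, 7, 5)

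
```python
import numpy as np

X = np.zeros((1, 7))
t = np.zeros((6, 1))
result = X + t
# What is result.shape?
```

(6, 7)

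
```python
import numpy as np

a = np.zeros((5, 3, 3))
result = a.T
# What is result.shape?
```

(3, 3, 5)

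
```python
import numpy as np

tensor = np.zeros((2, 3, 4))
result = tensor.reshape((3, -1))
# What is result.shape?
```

(3, 8)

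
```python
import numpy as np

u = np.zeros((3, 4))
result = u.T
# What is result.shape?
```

(4, 3)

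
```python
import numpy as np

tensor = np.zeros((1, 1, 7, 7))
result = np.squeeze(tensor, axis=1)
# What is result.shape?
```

(1, 7, 7)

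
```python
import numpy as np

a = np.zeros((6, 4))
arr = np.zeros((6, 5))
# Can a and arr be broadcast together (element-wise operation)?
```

No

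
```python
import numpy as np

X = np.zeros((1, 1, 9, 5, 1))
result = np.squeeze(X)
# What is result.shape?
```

(9, 5)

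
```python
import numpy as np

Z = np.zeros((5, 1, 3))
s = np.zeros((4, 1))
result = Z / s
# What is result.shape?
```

(5, 4, 3)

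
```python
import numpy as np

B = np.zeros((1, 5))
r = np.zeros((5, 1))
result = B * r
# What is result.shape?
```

(5, 5)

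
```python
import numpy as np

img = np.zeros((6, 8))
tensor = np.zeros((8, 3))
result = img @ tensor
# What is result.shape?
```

(6, 3)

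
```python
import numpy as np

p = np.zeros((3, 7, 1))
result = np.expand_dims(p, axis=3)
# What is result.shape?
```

(3, 7, 1, 1)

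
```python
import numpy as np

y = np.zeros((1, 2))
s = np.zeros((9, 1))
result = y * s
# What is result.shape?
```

(9, 2)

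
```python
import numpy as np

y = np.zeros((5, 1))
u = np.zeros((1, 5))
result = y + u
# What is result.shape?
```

(5, 5)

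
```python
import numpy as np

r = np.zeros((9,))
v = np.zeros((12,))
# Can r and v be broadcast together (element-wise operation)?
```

No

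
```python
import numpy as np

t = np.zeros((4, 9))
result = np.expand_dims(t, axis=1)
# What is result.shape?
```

(4, 1, 9)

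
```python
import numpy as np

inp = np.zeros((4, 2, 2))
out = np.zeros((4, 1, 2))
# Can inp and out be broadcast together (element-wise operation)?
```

Yes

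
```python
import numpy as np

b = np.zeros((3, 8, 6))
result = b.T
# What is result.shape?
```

(6, 8, 3)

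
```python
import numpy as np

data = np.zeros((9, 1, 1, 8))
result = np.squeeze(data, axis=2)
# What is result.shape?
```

(9, 1, 8)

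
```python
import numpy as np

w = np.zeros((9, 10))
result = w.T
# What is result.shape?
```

(10, 9)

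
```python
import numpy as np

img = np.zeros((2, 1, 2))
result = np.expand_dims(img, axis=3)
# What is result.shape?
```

(2, 1, 2, 1)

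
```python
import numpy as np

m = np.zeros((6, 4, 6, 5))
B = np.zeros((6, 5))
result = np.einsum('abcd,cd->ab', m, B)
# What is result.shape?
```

(6, 4)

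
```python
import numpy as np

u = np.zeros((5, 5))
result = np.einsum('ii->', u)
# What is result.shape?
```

()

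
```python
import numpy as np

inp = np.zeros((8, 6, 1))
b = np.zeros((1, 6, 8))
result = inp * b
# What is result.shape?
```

(8, 6, 8)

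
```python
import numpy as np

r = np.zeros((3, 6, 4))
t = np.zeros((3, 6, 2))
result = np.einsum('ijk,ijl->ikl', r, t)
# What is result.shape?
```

(3, 4, 2)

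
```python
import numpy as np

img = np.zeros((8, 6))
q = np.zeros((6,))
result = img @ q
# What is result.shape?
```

(8,)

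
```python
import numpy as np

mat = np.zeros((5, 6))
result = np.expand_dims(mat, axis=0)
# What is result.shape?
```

(1, 5, 6)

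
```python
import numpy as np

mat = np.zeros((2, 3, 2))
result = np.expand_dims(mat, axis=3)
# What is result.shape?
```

(2, 3, 2, 1)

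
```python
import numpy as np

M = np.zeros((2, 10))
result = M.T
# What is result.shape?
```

(10, 2)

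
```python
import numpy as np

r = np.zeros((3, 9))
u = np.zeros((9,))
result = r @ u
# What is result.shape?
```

(3,)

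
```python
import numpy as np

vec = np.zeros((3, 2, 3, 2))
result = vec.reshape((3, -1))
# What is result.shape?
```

(3, 12)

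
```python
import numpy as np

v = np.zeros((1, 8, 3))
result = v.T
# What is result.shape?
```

(3, 8, 1)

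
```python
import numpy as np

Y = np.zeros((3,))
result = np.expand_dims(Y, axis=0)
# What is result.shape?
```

(1, 3)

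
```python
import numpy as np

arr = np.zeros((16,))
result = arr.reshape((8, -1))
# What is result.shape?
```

(8, 2)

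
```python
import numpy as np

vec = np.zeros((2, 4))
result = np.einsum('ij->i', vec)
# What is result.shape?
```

(2,)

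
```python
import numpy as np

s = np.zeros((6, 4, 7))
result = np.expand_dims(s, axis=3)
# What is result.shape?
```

(6, 4, 7, 1)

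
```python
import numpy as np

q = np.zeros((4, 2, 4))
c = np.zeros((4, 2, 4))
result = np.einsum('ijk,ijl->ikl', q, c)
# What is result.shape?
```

(4, 4, 4)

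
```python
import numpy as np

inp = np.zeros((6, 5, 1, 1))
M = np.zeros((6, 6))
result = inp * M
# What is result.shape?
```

(6, 5, 6, 6)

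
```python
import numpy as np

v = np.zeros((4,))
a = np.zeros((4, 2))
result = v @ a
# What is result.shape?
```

(2,)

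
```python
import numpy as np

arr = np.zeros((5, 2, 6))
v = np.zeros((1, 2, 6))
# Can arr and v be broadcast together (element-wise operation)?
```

Yes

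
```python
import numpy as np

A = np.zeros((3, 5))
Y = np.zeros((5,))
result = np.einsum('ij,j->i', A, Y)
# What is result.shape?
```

(3,)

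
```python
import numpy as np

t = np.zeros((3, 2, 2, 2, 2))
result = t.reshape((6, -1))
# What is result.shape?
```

(6, 8)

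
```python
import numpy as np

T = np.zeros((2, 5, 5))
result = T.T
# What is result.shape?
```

(5, 5, 2)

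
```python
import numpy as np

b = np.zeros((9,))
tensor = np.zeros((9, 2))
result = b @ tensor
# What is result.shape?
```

(2,)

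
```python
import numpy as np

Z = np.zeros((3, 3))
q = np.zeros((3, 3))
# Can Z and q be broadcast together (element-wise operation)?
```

Yes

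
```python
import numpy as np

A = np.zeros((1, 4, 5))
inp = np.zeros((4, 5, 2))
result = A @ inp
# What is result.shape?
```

(4, 4, 2)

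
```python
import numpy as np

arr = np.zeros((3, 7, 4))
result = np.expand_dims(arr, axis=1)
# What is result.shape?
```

(3, 1, 7, 4)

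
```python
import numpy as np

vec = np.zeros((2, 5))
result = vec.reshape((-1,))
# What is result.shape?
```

(10,)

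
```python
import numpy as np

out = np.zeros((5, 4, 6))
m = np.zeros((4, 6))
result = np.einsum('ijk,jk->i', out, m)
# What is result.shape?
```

(5,)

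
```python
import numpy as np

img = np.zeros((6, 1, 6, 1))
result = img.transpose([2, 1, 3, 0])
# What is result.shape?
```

(6, 1, 1, 6)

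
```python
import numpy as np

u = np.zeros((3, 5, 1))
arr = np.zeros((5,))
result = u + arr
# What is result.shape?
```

(3, 5, 5)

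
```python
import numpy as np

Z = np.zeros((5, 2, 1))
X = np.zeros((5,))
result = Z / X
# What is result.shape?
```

(5, 2, 5)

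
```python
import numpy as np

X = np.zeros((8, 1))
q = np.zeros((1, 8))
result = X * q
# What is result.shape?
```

(8, 8)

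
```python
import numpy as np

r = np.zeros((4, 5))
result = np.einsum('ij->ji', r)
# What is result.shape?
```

(5, 4)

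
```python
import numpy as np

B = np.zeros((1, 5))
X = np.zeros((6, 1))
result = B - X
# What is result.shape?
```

(6, 5)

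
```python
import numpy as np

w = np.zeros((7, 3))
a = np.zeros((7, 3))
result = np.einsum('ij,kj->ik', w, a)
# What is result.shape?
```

(7, 7)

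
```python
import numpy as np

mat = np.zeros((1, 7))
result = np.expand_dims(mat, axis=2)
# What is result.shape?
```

(1, 7, 1)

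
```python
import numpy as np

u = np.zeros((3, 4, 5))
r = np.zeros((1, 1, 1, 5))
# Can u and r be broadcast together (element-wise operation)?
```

Yes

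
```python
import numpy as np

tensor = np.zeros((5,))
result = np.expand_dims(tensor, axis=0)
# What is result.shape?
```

(1, 5)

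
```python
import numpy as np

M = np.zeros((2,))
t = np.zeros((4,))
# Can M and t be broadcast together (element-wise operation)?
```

No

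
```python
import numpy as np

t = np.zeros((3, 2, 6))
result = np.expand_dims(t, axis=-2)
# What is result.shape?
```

(3, 2, 1, 6)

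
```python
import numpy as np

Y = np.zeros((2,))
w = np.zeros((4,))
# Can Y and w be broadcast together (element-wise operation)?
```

No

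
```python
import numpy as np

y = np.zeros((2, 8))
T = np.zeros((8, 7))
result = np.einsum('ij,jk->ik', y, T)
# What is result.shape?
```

(2, 7)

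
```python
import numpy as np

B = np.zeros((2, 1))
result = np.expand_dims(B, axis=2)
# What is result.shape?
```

(2, 1, 1)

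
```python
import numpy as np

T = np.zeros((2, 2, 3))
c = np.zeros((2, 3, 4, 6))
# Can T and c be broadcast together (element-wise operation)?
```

No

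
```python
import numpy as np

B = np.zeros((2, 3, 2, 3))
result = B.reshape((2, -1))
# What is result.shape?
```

(2, 18)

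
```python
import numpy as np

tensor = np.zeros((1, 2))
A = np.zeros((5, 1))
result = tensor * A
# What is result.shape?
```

(5, 2)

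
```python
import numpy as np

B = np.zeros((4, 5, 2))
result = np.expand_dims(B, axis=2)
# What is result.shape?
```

(4, 5, 1, 2)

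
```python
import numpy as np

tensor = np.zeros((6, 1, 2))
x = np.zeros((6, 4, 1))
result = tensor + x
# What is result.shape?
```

(6, 4, 2)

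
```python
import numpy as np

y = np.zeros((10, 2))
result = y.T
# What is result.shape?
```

(2, 10)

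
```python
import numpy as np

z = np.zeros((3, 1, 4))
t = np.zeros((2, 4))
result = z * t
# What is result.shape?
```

(3, 2, 4)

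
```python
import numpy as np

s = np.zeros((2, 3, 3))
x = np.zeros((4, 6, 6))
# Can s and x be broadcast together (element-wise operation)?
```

No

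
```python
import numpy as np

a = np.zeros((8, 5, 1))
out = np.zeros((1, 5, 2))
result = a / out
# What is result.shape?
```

(8, 5, 2)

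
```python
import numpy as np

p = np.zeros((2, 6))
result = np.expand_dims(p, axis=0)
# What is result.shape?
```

(1, 2, 6)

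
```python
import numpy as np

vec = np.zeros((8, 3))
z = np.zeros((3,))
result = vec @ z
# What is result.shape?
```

(8,)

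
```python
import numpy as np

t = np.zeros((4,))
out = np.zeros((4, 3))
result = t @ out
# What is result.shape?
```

(3,)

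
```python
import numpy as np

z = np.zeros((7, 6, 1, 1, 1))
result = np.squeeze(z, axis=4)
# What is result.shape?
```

(7, 6, 1, 1)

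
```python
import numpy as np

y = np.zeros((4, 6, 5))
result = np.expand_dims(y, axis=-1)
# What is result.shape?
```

(4, 6, 5, 1)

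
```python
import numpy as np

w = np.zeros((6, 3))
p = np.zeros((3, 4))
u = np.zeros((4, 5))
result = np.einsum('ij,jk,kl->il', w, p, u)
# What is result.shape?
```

(6, 5)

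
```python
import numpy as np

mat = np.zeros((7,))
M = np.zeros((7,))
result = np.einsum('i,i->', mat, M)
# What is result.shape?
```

()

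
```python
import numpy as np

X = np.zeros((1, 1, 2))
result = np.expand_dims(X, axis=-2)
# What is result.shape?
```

(1, 1, 1, 2)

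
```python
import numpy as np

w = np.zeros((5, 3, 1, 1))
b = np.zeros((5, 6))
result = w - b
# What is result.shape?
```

(5, 3, 5, 6)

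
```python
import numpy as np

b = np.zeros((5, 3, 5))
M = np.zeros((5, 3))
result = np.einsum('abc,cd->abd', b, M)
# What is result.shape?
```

(5, 3, 3)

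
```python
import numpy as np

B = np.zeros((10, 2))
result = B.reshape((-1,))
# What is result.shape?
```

(20,)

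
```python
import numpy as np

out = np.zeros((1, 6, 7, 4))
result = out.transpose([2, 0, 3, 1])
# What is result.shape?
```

(7, 1, 4, 6)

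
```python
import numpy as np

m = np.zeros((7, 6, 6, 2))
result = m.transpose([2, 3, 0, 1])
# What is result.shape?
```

(6, 2, 7, 6)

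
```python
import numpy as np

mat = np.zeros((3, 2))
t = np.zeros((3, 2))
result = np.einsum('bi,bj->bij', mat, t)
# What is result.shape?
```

(3, 2, 2)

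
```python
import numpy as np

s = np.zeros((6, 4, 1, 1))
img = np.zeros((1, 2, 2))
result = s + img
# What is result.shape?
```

(6, 4, 2, 2)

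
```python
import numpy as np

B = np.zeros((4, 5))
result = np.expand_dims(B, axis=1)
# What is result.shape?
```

(4, 1, 5)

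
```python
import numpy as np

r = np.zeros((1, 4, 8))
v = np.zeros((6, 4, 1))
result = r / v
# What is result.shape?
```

(6, 4, 8)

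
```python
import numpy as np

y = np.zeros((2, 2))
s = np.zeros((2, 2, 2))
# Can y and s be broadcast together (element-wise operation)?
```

Yes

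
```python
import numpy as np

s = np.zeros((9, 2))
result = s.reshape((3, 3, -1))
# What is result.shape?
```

(3, 3, 2)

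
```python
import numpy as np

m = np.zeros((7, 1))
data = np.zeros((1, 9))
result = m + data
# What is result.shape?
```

(7, 9)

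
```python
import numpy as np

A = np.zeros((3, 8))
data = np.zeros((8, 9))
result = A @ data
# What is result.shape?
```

(3, 9)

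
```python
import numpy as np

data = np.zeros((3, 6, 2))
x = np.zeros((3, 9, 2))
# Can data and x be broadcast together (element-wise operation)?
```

No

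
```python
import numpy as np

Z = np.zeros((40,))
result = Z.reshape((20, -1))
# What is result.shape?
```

(20, 2)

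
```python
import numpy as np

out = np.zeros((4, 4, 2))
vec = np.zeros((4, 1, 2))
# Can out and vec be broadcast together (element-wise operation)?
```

Yes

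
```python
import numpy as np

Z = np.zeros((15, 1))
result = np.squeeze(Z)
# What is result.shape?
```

(15,)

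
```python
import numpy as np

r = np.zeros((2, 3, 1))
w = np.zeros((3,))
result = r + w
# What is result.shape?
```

(2, 3, 3)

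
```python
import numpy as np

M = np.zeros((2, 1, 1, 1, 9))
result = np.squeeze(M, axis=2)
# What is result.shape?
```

(2, 1, 1, 9)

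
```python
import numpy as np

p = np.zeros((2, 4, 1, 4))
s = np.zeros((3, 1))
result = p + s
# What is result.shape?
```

(2, 4, 3, 4)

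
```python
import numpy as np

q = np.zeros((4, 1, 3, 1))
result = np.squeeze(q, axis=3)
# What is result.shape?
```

(4, 1, 3)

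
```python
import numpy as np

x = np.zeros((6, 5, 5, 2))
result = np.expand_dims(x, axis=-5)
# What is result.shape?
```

(1, 6, 5, 5, 2)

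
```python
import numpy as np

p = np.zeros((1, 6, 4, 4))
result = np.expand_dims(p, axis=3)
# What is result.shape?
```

(1, 6, 4, 1, 4)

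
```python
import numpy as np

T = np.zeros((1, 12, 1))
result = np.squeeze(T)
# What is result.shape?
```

(12,)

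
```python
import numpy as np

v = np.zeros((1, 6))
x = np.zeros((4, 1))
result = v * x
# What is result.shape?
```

(4, 6)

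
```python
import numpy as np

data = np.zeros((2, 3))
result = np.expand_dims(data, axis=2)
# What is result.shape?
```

(2, 3, 1)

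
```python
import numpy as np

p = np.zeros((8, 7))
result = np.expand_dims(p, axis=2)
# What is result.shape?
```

(8, 7, 1)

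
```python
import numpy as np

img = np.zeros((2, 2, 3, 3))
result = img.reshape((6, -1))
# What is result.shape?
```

(6, 6)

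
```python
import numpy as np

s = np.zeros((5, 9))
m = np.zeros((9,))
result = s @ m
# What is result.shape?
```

(5,)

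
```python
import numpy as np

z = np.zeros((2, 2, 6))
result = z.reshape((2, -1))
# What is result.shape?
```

(2, 12)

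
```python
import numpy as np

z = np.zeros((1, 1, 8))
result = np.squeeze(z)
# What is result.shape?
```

(8,)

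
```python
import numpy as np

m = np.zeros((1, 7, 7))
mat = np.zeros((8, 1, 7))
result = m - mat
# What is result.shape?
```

(8, 7, 7)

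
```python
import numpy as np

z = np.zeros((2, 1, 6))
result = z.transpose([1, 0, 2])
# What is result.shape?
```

(1, 2, 6)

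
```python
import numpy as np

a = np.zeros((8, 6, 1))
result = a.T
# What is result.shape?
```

(1, 6, 8)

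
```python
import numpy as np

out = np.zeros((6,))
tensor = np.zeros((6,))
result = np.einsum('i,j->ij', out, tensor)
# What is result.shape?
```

(6, 6)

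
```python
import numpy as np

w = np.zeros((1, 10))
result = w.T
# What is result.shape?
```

(10, 1)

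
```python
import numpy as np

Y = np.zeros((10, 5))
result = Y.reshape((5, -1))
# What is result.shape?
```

(5, 10)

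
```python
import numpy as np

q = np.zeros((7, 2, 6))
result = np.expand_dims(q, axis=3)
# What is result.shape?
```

(7, 2, 6, 1)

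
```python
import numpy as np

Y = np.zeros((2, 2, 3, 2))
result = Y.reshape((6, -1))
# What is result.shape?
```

(6, 4)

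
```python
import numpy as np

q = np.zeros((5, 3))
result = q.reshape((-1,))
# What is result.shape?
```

(15,)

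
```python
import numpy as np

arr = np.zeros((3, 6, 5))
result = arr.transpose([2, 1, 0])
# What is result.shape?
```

(5, 6, 3)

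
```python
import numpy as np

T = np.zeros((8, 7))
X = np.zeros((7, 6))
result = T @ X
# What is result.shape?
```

(8, 6)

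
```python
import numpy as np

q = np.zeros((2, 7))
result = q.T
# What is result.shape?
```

(7, 2)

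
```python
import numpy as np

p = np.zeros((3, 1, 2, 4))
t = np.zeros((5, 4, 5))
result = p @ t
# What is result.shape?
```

(3, 5, 2, 5)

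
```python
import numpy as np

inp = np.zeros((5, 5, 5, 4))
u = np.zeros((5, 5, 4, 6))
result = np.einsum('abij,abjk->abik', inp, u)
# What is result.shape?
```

(5, 5, 5, 6)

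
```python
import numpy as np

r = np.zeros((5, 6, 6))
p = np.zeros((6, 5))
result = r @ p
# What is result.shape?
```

(5, 6, 5)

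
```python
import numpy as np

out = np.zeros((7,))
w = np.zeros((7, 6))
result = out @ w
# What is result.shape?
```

(6,)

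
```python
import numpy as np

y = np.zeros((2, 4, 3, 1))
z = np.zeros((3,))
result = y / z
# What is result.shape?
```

(2, 4, 3, 3)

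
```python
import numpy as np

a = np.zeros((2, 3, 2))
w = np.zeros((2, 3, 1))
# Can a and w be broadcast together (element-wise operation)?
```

Yes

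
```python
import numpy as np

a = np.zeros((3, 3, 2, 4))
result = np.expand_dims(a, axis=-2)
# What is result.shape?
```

(3, 3, 2, 1, 4)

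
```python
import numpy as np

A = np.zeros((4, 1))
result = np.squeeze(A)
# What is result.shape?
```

(4,)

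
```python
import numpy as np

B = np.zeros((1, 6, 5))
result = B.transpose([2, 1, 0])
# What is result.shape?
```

(5, 6, 1)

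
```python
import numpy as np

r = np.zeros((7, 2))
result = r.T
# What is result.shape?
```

(2, 7)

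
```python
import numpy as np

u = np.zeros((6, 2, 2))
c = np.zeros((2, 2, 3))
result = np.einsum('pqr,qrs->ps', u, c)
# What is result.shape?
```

(6, 3)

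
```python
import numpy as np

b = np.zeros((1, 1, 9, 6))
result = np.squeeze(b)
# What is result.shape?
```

(9, 6)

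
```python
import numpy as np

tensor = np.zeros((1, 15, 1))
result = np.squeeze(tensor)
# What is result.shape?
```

(15,)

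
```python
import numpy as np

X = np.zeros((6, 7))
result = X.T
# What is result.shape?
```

(7, 6)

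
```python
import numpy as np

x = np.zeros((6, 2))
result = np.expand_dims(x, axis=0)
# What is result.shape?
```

(1, 6, 2)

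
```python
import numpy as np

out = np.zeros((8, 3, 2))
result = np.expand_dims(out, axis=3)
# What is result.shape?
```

(8, 3, 2, 1)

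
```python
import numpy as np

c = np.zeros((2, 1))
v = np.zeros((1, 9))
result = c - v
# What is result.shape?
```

(2, 9)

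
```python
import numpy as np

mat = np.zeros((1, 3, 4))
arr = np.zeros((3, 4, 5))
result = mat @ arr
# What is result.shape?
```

(3, 3, 5)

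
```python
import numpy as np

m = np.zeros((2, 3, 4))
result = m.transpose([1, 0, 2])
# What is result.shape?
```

(3, 2, 4)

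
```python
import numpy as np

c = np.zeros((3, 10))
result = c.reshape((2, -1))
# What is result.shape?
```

(2, 15)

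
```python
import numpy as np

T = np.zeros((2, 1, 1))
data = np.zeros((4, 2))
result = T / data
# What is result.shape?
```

(2, 4, 2)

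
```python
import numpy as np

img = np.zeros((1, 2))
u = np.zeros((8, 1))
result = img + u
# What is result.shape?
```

(8, 2)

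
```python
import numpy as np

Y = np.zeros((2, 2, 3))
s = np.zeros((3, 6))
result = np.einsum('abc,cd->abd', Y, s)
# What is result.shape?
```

(2, 2, 6)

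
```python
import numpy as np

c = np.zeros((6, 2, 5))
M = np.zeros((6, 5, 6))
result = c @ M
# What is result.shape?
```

(6, 2, 6)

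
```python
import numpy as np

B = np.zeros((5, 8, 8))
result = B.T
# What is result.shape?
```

(8, 8, 5)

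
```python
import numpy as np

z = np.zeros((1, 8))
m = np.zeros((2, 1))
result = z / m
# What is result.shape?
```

(2, 8)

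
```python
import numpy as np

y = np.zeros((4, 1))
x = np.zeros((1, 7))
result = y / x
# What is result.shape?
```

(4, 7)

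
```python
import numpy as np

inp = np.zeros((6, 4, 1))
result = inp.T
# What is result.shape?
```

(1, 4, 6)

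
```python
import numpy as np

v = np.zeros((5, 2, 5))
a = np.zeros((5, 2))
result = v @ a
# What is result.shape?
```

(5, 2, 2)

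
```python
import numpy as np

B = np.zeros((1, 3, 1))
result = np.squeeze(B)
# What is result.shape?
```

(3,)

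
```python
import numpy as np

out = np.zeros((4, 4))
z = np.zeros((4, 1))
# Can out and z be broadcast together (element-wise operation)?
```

Yes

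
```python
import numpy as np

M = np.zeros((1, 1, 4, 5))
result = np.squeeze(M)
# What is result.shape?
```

(4, 5)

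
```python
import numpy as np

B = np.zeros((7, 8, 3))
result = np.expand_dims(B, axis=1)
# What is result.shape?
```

(7, 1, 8, 3)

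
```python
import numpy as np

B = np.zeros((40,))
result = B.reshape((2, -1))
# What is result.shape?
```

(2, 20)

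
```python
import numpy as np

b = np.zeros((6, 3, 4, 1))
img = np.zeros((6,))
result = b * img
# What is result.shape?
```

(6, 3, 4, 6)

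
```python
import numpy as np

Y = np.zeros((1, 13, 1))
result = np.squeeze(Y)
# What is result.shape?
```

(13,)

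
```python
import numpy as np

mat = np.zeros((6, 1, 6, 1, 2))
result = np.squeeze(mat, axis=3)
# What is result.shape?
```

(6, 1, 6, 2)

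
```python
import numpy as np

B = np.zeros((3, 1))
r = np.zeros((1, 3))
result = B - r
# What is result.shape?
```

(3, 3)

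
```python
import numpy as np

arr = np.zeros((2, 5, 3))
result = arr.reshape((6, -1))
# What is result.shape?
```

(6, 5)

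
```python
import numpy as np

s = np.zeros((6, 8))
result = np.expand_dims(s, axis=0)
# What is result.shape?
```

(1, 6, 8)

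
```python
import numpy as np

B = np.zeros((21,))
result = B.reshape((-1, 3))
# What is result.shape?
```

(7, 3)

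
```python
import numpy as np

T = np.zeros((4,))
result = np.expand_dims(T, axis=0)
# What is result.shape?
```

(1, 4)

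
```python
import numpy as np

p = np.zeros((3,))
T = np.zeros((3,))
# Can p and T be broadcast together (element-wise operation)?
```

Yes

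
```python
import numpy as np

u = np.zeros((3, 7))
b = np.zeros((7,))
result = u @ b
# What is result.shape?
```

(3,)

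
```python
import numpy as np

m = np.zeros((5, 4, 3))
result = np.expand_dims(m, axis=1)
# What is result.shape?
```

(5, 1, 4, 3)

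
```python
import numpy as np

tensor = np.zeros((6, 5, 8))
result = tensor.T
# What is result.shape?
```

(8, 5, 6)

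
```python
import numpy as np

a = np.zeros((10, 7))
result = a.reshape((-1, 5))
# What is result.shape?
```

(14, 5)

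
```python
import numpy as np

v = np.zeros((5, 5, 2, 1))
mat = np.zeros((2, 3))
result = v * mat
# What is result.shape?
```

(5, 5, 2, 3)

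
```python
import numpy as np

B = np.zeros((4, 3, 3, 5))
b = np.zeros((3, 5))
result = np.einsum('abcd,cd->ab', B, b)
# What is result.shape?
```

(4, 3)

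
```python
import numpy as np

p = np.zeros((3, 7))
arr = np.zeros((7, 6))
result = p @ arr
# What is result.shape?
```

(3, 6)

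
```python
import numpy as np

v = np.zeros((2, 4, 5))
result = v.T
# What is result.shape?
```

(5, 4, 2)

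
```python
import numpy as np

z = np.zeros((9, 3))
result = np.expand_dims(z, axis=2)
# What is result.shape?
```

(9, 3, 1)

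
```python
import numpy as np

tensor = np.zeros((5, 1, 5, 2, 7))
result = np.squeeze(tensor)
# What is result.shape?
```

(5, 5, 2, 7)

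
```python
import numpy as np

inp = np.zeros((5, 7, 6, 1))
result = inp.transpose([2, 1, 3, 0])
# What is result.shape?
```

(6, 7, 1, 5)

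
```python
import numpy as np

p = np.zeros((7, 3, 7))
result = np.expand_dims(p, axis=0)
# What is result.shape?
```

(1, 7, 3, 7)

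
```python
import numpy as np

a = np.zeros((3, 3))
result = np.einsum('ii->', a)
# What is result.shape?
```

()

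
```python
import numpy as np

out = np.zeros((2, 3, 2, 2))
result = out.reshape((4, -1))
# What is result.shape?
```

(4, 6)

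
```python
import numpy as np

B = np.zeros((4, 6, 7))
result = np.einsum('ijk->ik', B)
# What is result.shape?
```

(4, 7)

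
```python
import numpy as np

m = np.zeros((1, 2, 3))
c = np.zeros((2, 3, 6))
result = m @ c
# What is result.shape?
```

(2, 2, 6)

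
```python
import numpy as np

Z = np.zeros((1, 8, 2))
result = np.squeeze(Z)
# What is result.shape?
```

(8, 2)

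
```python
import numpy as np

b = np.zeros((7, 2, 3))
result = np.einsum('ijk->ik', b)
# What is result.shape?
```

(7, 3)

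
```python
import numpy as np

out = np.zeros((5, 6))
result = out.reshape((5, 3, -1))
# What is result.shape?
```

(5, 3, 2)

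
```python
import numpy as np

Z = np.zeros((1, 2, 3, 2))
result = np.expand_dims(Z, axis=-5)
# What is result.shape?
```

(1, 1, 2, 3, 2)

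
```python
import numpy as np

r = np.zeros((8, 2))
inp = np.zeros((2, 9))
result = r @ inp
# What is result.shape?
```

(8, 9)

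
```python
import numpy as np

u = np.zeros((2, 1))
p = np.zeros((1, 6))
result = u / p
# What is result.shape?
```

(2, 6)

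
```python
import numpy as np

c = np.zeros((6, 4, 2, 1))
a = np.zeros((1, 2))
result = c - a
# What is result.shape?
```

(6, 4, 2, 2)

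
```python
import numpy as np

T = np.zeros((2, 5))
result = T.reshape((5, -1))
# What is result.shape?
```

(5, 2)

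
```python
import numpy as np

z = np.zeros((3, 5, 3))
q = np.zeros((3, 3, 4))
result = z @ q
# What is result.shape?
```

(3, 5, 4)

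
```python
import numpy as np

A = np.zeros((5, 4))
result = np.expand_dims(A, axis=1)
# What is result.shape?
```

(5, 1, 4)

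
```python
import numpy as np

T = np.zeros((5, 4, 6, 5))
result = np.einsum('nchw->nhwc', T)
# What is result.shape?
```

(5, 6, 5, 4)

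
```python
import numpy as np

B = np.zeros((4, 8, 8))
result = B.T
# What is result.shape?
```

(8, 8, 4)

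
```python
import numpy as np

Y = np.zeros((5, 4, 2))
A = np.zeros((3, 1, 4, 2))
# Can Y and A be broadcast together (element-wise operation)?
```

Yes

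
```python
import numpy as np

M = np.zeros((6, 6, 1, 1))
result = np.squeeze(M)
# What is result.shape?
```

(6, 6)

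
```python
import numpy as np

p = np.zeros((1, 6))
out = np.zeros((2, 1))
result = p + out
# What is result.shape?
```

(2, 6)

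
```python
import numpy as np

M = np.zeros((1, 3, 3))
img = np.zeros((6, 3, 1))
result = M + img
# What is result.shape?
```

(6, 3, 3)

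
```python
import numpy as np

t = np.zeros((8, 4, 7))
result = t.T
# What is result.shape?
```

(7, 4, 8)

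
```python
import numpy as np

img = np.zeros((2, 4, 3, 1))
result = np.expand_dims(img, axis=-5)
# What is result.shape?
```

(1, 2, 4, 3, 1)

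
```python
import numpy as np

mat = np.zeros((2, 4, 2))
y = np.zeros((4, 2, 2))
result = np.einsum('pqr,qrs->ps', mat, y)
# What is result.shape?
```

(2, 2)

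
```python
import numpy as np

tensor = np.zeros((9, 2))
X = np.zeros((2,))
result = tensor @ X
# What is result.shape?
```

(9,)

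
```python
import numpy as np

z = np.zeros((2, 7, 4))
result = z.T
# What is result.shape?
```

(4, 7, 2)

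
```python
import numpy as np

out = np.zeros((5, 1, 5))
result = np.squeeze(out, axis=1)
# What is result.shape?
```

(5, 5)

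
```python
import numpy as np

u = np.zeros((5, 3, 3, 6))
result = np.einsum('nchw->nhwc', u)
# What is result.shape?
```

(5, 3, 6, 3)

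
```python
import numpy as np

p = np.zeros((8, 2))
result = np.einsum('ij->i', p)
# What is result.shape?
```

(8,)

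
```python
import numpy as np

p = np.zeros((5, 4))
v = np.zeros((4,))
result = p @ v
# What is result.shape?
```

(5,)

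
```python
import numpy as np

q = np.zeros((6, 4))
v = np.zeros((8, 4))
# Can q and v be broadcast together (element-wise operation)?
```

No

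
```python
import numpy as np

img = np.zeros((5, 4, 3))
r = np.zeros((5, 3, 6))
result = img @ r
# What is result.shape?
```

(5, 4, 6)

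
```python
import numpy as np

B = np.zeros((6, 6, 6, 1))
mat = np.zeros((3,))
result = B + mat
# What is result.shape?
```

(6, 6, 6, 3)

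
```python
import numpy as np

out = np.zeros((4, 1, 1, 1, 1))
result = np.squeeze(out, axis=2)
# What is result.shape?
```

(4, 1, 1, 1)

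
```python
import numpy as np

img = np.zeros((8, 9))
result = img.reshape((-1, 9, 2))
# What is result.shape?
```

(4, 9, 2)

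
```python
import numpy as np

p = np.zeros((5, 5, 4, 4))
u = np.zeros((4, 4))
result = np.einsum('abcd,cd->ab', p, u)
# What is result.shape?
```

(5, 5)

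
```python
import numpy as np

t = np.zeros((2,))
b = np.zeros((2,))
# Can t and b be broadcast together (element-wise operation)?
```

Yes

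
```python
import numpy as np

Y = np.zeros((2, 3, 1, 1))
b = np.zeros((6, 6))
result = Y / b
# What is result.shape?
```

(2, 3, 6, 6)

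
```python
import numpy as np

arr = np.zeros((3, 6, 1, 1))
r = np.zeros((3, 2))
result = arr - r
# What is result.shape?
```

(3, 6, 3, 2)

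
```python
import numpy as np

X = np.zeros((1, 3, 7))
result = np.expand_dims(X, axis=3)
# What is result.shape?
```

(1, 3, 7, 1)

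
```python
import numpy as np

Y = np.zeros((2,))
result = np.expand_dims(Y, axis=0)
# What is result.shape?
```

(1, 2)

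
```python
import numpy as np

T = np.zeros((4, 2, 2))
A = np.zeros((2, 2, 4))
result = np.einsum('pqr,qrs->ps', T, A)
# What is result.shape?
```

(4, 4)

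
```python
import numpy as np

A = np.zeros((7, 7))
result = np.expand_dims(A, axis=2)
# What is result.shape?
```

(7, 7, 1)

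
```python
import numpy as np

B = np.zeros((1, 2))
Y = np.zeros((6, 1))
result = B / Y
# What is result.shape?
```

(6, 2)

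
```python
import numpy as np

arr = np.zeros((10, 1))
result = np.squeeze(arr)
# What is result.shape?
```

(10,)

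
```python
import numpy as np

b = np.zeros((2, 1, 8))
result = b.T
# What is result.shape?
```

(8, 1, 2)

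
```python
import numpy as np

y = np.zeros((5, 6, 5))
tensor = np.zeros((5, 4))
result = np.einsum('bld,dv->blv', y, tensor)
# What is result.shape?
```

(5, 6, 4)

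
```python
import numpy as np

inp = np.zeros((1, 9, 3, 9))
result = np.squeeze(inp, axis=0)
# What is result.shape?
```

(9, 3, 9)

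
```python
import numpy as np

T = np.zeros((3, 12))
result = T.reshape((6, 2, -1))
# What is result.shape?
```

(6, 2, 3)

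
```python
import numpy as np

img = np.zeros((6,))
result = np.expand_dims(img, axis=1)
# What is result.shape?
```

(6, 1)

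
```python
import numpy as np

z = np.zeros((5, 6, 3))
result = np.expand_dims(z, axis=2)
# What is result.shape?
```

(5, 6, 1, 3)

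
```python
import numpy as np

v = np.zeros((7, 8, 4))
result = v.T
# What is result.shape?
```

(4, 8, 7)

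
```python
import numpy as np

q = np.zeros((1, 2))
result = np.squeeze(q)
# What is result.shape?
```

(2,)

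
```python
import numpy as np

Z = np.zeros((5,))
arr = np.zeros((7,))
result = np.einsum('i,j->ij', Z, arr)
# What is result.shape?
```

(5, 7)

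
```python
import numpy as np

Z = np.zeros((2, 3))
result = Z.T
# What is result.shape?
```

(3, 2)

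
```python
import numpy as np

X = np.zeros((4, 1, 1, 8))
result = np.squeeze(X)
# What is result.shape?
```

(4, 8)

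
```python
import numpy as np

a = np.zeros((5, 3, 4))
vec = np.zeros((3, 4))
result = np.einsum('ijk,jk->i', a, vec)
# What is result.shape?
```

(5,)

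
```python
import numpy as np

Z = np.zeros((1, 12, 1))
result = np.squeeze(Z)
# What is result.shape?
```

(12,)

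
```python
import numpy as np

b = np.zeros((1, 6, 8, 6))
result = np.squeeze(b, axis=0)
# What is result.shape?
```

(6, 8, 6)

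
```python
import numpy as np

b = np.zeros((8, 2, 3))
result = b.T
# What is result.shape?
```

(3, 2, 8)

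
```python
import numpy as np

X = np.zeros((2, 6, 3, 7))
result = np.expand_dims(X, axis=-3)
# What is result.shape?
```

(2, 6, 1, 3, 7)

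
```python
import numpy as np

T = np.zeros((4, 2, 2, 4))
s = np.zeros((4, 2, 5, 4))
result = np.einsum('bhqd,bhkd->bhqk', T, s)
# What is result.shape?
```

(4, 2, 2, 5)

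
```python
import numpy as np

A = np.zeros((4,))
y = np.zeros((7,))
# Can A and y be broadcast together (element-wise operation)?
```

No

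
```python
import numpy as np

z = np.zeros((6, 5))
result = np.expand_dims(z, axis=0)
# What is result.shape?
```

(1, 6, 5)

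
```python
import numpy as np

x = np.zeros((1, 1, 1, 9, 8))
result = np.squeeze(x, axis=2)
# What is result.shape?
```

(1, 1, 9, 8)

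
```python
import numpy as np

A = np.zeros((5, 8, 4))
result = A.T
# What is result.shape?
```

(4, 8, 5)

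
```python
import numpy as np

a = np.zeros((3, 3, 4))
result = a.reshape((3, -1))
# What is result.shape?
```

(3, 12)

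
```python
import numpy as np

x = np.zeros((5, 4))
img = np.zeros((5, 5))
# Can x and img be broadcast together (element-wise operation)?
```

No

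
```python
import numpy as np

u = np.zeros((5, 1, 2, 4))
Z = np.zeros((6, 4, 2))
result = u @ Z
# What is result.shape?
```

(5, 6, 2, 2)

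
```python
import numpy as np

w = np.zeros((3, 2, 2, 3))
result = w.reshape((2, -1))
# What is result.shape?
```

(2, 18)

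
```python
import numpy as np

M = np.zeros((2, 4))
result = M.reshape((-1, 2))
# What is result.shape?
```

(4, 2)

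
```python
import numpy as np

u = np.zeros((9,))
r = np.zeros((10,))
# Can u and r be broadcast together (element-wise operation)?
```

No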